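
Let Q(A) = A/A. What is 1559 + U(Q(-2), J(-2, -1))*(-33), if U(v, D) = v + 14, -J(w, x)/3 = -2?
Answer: 1064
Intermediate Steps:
Q(A) = 1
J(w, x) = 6 (J(w, x) = -3*(-2) = 6)
U(v, D) = 14 + v
1559 + U(Q(-2), J(-2, -1))*(-33) = 1559 + (14 + 1)*(-33) = 1559 + 15*(-33) = 1559 - 495 = 1064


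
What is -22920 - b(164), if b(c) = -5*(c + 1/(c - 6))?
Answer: -3491795/158 ≈ -22100.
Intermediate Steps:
b(c) = -5*c - 5/(-6 + c) (b(c) = -5*(c + 1/(-6 + c)) = -5*c - 5/(-6 + c))
-22920 - b(164) = -22920 - 5*(-1 - 1*164² + 6*164)/(-6 + 164) = -22920 - 5*(-1 - 1*26896 + 984)/158 = -22920 - 5*(-1 - 26896 + 984)/158 = -22920 - 5*(-25913)/158 = -22920 - 1*(-129565/158) = -22920 + 129565/158 = -3491795/158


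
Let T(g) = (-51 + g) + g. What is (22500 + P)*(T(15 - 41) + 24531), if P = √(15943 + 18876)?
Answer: 549630000 + 24428*√34819 ≈ 5.5419e+8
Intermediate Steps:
P = √34819 ≈ 186.60
T(g) = -51 + 2*g
(22500 + P)*(T(15 - 41) + 24531) = (22500 + √34819)*((-51 + 2*(15 - 41)) + 24531) = (22500 + √34819)*((-51 + 2*(-26)) + 24531) = (22500 + √34819)*((-51 - 52) + 24531) = (22500 + √34819)*(-103 + 24531) = (22500 + √34819)*24428 = 549630000 + 24428*√34819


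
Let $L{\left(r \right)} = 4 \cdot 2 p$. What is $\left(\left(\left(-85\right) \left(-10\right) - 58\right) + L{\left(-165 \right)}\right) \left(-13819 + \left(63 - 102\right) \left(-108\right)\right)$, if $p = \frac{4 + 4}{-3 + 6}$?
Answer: $- \frac{23441080}{3} \approx -7.8137 \cdot 10^{6}$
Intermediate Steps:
$p = \frac{8}{3} \approx 2.6667$
$L{\left(r \right)} = \frac{64}{3}$ ($L{\left(r \right)} = 4 \cdot 2 \cdot \frac{8}{3} = 8 \cdot \frac{8}{3} = \frac{64}{3}$)
$\left(\left(\left(-85\right) \left(-10\right) - 58\right) + L{\left(-165 \right)}\right) \left(-13819 + \left(63 - 102\right) \left(-108\right)\right) = \left(\left(\left(-85\right) \left(-10\right) - 58\right) + \frac{64}{3}\right) \left(-13819 + \left(63 - 102\right) \left(-108\right)\right) = \left(\left(850 - 58\right) + \frac{64}{3}\right) \left(-13819 - -4212\right) = \left(792 + \frac{64}{3}\right) \left(-13819 + 4212\right) = \frac{2440}{3} \left(-9607\right) = - \frac{23441080}{3}$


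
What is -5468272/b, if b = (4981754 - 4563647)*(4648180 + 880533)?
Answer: -5468272/2311593606291 ≈ -2.3656e-6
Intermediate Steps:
b = 2311593606291 (b = 418107*5528713 = 2311593606291)
-5468272/b = -5468272/2311593606291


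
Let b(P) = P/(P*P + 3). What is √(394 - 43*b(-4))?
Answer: √145502/19 ≈ 20.076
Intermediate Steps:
b(P) = P/(3 + P²) (b(P) = P/(P² + 3) = P/(3 + P²))
√(394 - 43*b(-4)) = √(394 - (-172)/(3 + (-4)²)) = √(394 - (-172)/(3 + 16)) = √(394 - (-172)/19) = √(394 - 43*(-4/19)) = √(394 + 172/19) = √(7658/19) = √145502/19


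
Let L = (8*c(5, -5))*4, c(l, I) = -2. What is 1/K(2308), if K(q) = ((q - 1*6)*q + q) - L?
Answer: 1/5315388 ≈ 1.8813e-7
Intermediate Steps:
L = -64 (L = (8*(-2))*4 = -16*4 = -64)
K(q) = 64 + q + q*(-6 + q) (K(q) = ((q - 1*6)*q + q) - 1*(-64) = ((q - 6)*q + q) + 64 = ((-6 + q)*q + q) + 64 = (q*(-6 + q) + q) + 64 = (q + q*(-6 + q)) + 64 = 64 + q + q*(-6 + q))
1/K(2308) = 1/(64 + 2308**2 - 5*2308) = 1/(64 + 5326864 - 11540) = 1/5315388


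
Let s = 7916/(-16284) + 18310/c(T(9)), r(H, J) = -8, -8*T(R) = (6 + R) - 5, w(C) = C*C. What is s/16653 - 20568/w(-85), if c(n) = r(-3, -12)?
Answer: -5846910811961/1959257090700 ≈ -2.9842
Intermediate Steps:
w(C) = C²
T(R) = -⅛ - R/8 (T(R) = -((6 + R) - 5)/8 = -(1 + R)/8 = -⅛ - R/8)
c(n) = -8
s = -37277921/16284 (s = 7916/(-16284) + 18310/(-8) = 7916*(-1/16284) + 18310*(-⅛) = -1979/4071 - 9155/4 = -37277921/16284 ≈ -2289.2)
s/16653 - 20568/w(-85) = -37277921/16284/16653 - 20568/((-85)²) = -37277921/16284*1/16653 - 20568/7225 = -37277921/271177452 - 20568*1/7225 = -37277921/271177452 - 20568/7225 = -5846910811961/1959257090700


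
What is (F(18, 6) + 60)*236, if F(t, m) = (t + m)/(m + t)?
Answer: 14396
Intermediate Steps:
F(t, m) = 1 (F(t, m) = (m + t)/(m + t) = 1)
(F(18, 6) + 60)*236 = (1 + 60)*236 = 61*236 = 14396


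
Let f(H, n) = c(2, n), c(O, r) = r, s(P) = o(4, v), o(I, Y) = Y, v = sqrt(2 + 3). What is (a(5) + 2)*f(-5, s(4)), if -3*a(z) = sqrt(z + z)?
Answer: sqrt(5)*(6 - sqrt(10))/3 ≈ 2.1151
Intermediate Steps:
v = sqrt(5) ≈ 2.2361
s(P) = sqrt(5)
f(H, n) = n
a(z) = -sqrt(2)*sqrt(z)/3 (a(z) = -sqrt(z + z)/3 = -sqrt(2)*sqrt(z)/3)
(a(5) + 2)*f(-5, s(4)) = (-sqrt(2)*sqrt(5)/3 + 2)*sqrt(5) = (-sqrt(10)/3 + 2)*sqrt(5) = (2 - sqrt(10)/3)*sqrt(5) = sqrt(5)*(2 - sqrt(10)/3)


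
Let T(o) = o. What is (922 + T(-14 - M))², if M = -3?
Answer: 829921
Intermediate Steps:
(922 + T(-14 - M))² = (922 + (-14 - 1*(-3)))² = (922 + (-14 + 3))² = (922 - 11)² = 911² = 829921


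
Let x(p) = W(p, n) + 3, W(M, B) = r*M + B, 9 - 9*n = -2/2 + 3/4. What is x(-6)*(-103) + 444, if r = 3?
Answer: 67793/36 ≈ 1883.1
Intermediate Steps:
n = 37/36 (n = 1 - (-2/2 + 3/4)/9 = 1 - (-2*½ + 3*(¼))/9 = 1 - (-1 + ¾)/9 = 1 - ⅑*(-¼) = 1 + 1/36 = 37/36 ≈ 1.0278)
W(M, B) = B + 3*M (W(M, B) = 3*M + B = B + 3*M)
x(p) = 145/36 + 3*p (x(p) = (37/36 + 3*p) + 3 = 145/36 + 3*p)
x(-6)*(-103) + 444 = (145/36 + 3*(-6))*(-103) + 444 = (145/36 - 18)*(-103) + 444 = -503/36*(-103) + 444 = 51809/36 + 444 = 67793/36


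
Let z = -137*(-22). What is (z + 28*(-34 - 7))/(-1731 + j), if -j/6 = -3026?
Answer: 622/5475 ≈ 0.11361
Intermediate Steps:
j = 18156 (j = -6*(-3026) = 18156)
z = 3014
(z + 28*(-34 - 7))/(-1731 + j) = (3014 + 28*(-34 - 7))/(-1731 + 18156) = (3014 + 28*(-41))/16425 = (3014 - 1148)*(1/16425) = 1866*(1/16425) = 622/5475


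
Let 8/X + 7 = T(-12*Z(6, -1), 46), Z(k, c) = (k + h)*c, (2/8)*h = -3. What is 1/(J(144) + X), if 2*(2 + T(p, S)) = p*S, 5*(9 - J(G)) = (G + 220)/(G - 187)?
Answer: 71595/765223 ≈ 0.093561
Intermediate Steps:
h = -12 (h = 4*(-3) = -12)
J(G) = 9 - (220 + G)/(5*(-187 + G)) (J(G) = 9 - (G + 220)/(5*(G - 187)) = 9 - (220 + G)/(5*(-187 + G)))
Z(k, c) = c*(-12 + k) (Z(k, c) = (k - 12)*c = (-12 + k)*c = c*(-12 + k))
T(p, S) = -2 + S*p/2 (T(p, S) = -2 + (p*S)/2 = -2 + (S*p)/2 = -2 + S*p/2)
X = -8/1665 (X = 8/(-7 + (-2 + (1/2)*46*(-(-12)*(-12 + 6)))) = 8/(-7 + (-2 + (1/2)*46*(-(-12)*(-6)))) = 8/(-7 + (-2 + (1/2)*46*(-12*6))) = 8/(-7 + (-2 + (1/2)*46*(-72))) = 8/(-7 + (-2 - 1656)) = 8/(-7 - 1658) = 8/(-1665) = 8*(-1/1665) = -8/1665 ≈ -0.0048048)
1/(J(144) + X) = 1/(11*(-785 + 4*144)/(5*(-187 + 144)) - 8/1665) = 1/((11/5)*(-785 + 576)/(-43) - 8/1665) = 1/((11/5)*(-1/43)*(-209) - 8/1665) = 1/(2299/215 - 8/1665) = 1/(765223/71595) = 71595/765223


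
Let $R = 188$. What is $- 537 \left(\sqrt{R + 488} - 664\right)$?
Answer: $342606$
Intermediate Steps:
$- 537 \left(\sqrt{R + 488} - 664\right) = - 537 \left(\sqrt{188 + 488} - 664\right) = - 537 \left(\sqrt{676} - 664\right) = - 537 \left(26 - 664\right) = \left(-537\right) \left(-638\right) = 342606$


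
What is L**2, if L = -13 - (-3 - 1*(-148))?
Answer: 24964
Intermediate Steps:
L = -158 (L = -13 - (-3 + 148) = -13 - 1*145 = -13 - 145 = -158)
L**2 = (-158)**2 = 24964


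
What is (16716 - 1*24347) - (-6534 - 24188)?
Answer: 23091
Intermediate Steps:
(16716 - 1*24347) - (-6534 - 24188) = (16716 - 24347) - 1*(-30722) = -7631 + 30722 = 23091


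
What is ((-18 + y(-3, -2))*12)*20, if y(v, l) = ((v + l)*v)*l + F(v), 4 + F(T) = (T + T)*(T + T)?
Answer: -3840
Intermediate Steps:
F(T) = -4 + 4*T² (F(T) = -4 + (T + T)*(T + T) = -4 + (2*T)*(2*T) = -4 + 4*T²)
y(v, l) = -4 + 4*v² + l*v*(l + v) (y(v, l) = ((v + l)*v)*l + (-4 + 4*v²) = ((l + v)*v)*l + (-4 + 4*v²) = (v*(l + v))*l + (-4 + 4*v²) = l*v*(l + v) + (-4 + 4*v²) = -4 + 4*v² + l*v*(l + v))
((-18 + y(-3, -2))*12)*20 = ((-18 + (-4 + 4*(-3)² - 2*(-3)² - 3*(-2)²))*12)*20 = ((-18 + (-4 + 4*9 - 2*9 - 3*4))*12)*20 = ((-18 + (-4 + 36 - 18 - 12))*12)*20 = ((-18 + 2)*12)*20 = -16*12*20 = -192*20 = -3840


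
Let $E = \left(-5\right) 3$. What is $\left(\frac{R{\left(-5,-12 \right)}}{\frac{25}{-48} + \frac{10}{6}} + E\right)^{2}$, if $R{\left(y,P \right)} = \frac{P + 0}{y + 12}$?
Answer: $\frac{40335201}{148225} \approx 272.12$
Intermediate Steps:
$R{\left(y,P \right)} = \frac{P}{12 + y}$
$E = -15$
$\left(\frac{R{\left(-5,-12 \right)}}{\frac{25}{-48} + \frac{10}{6}} + E\right)^{2} = \left(\frac{\left(-12\right) \frac{1}{12 - 5}}{\frac{25}{-48} + \frac{10}{6}} - 15\right)^{2} = \left(\frac{\left(-12\right) \frac{1}{7}}{25 \left(- \frac{1}{48}\right) + 10 \cdot \frac{1}{6}} - 15\right)^{2} = \left(\frac{\left(-12\right) \frac{1}{7}}{- \frac{25}{48} + \frac{5}{3}} - 15\right)^{2} = \left(- \frac{12}{7 \cdot \frac{55}{48}} - 15\right)^{2} = \left(\left(- \frac{12}{7}\right) \frac{48}{55} - 15\right)^{2} = \left(- \frac{576}{385} - 15\right)^{2} = \left(- \frac{6351}{385}\right)^{2} = \frac{40335201}{148225}$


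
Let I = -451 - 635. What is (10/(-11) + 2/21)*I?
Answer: 68056/77 ≈ 883.84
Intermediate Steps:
I = -1086
(10/(-11) + 2/21)*I = (10/(-11) + 2/21)*(-1086) = (10*(-1/11) + 2*(1/21))*(-1086) = (-10/11 + 2/21)*(-1086) = -188/231*(-1086) = 68056/77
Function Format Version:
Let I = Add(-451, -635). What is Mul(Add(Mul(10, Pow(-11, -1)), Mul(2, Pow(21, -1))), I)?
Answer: Rational(68056, 77) ≈ 883.84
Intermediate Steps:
I = -1086
Mul(Add(Mul(10, Pow(-11, -1)), Mul(2, Pow(21, -1))), I) = Mul(Add(Mul(10, Pow(-11, -1)), Mul(2, Pow(21, -1))), -1086) = Mul(Add(Mul(10, Rational(-1, 11)), Mul(2, Rational(1, 21))), -1086) = Mul(Add(Rational(-10, 11), Rational(2, 21)), -1086) = Mul(Rational(-188, 231), -1086) = Rational(68056, 77)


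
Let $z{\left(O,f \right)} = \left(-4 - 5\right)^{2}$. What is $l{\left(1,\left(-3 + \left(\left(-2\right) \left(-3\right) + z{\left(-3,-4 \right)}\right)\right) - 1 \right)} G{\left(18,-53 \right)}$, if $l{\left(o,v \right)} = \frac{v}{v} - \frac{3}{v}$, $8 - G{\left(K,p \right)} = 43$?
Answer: $- \frac{2800}{83} \approx -33.735$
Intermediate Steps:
$z{\left(O,f \right)} = 81$ ($z{\left(O,f \right)} = \left(-9\right)^{2} = 81$)
$G{\left(K,p \right)} = -35$ ($G{\left(K,p \right)} = 8 - 43 = -35$)
$l{\left(o,v \right)} = 1 - \frac{3}{v}$
$l{\left(1,\left(-3 + \left(\left(-2\right) \left(-3\right) + z{\left(-3,-4 \right)}\right)\right) - 1 \right)} G{\left(18,-53 \right)} = \frac{-3 + \left(\left(-3 + \left(\left(-2\right) \left(-3\right) + 81\right)\right) - 1\right)}{\left(-3 + \left(\left(-2\right) \left(-3\right) + 81\right)\right) - 1} \left(-35\right) = \frac{-3 + \left(\left(-3 + \left(6 + 81\right)\right) - 1\right)}{\left(-3 + \left(6 + 81\right)\right) - 1} \left(-35\right) = \frac{-3 + \left(\left(-3 + 87\right) - 1\right)}{\left(-3 + 87\right) - 1} \left(-35\right) = \frac{-3 + \left(84 - 1\right)}{84 - 1} \left(-35\right) = \frac{-3 + 83}{83} \left(-35\right) = \frac{1}{83} \cdot 80 \left(-35\right) = \frac{80}{83} \left(-35\right) = - \frac{2800}{83}$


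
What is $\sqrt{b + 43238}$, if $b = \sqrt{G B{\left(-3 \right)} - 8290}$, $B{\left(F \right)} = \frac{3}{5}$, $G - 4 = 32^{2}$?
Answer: $\frac{\sqrt{1080950 + 5 i \sqrt{191830}}}{5} \approx 207.94 + 0.21063 i$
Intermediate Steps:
$G = 1028$ ($G = 4 + 32^{2} = 4 + 1024 = 1028$)
$B{\left(F \right)} = \frac{3}{5}$ ($B{\left(F \right)} = 3 \cdot \frac{1}{5} = \frac{3}{5}$)
$b = \frac{i \sqrt{191830}}{5}$ ($b = \sqrt{1028 \cdot \frac{3}{5} - 8290} = \sqrt{\frac{3084}{5} - 8290} = \sqrt{- \frac{38366}{5}} = \frac{i \sqrt{191830}}{5} \approx 87.597 i$)
$\sqrt{b + 43238} = \sqrt{\frac{i \sqrt{191830}}{5} + 43238} = \sqrt{43238 + \frac{i \sqrt{191830}}{5}}$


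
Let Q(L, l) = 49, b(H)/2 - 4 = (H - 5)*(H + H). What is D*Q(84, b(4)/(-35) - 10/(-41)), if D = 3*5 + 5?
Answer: 980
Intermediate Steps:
b(H) = 8 + 4*H*(-5 + H) (b(H) = 8 + 2*((H - 5)*(H + H)) = 8 + 2*((-5 + H)*(2*H)) = 8 + 2*(2*H*(-5 + H)) = 8 + 4*H*(-5 + H))
D = 20 (D = 15 + 5 = 20)
D*Q(84, b(4)/(-35) - 10/(-41)) = 20*49 = 980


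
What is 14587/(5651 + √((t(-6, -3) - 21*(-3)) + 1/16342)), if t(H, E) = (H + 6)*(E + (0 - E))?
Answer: 1347089640854/521861146395 - 14587*√16824857074/521861146395 ≈ 2.5777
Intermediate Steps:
t(H, E) = 0 (t(H, E) = (6 + H)*(E - E) = (6 + H)*0 = 0)
14587/(5651 + √((t(-6, -3) - 21*(-3)) + 1/16342)) = 14587/(5651 + √((0 - 21*(-3)) + 1/16342)) = 14587/(5651 + √((0 + 63) + 1/16342)) = 14587/(5651 + √(63 + 1/16342)) = 14587/(5651 + √(1029547/16342)) = 14587/(5651 + √16824857074/16342)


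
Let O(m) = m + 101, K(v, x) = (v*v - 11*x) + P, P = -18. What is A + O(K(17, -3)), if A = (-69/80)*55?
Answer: 5721/16 ≈ 357.56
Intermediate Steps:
K(v, x) = -18 + v² - 11*x (K(v, x) = (v*v - 11*x) - 18 = (v² - 11*x) - 18 = -18 + v² - 11*x)
O(m) = 101 + m
A = -759/16 (A = ((1/80)*(-69))*55 = -69/80*55 = -759/16 ≈ -47.438)
A + O(K(17, -3)) = -759/16 + (101 + (-18 + 17² - 11*(-3))) = -759/16 + (101 + (-18 + 289 + 33)) = -759/16 + (101 + 304) = -759/16 + 405 = 5721/16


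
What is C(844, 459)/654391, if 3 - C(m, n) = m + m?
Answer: -1685/654391 ≈ -0.0025749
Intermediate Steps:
C(m, n) = 3 - 2*m (C(m, n) = 3 - (m + m) = 3 - 2*m)
C(844, 459)/654391 = (3 - 2*844)/654391 = (3 - 1688)*(1/654391) = -1685*1/654391 = -1685/654391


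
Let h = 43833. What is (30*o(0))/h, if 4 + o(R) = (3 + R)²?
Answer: 50/14611 ≈ 0.0034221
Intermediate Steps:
o(R) = -4 + (3 + R)²
(30*o(0))/h = (30*(-4 + (3 + 0)²))/43833 = (30*(-4 + 3²))*(1/43833) = (30*(-4 + 9))*(1/43833) = (30*5)*(1/43833) = 150*(1/43833) = 50/14611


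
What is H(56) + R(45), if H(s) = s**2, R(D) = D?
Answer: 3181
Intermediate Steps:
H(56) + R(45) = 56**2 + 45 = 3136 + 45 = 3181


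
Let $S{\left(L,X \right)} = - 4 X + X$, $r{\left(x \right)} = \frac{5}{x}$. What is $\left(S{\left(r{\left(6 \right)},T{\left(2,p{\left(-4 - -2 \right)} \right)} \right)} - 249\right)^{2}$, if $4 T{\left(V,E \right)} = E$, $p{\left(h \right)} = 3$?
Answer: $\frac{1010025}{16} \approx 63127.0$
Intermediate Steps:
$T{\left(V,E \right)} = \frac{E}{4}$
$S{\left(L,X \right)} = - 3 X$
$\left(S{\left(r{\left(6 \right)},T{\left(2,p{\left(-4 - -2 \right)} \right)} \right)} - 249\right)^{2} = \left(- 3 \cdot \frac{1}{4} \cdot 3 - 249\right)^{2} = \left(\left(-3\right) \frac{3}{4} - 249\right)^{2} = \left(- \frac{9}{4} - 249\right)^{2} = \left(- \frac{1005}{4}\right)^{2} = \frac{1010025}{16}$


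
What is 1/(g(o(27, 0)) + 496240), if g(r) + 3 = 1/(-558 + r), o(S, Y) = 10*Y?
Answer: 558/276900245 ≈ 2.0152e-6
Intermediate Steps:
g(r) = -3 + 1/(-558 + r)
1/(g(o(27, 0)) + 496240) = 1/((1675 - 30*0)/(-558 + 10*0) + 496240) = 1/((1675 - 3*0)/(-558 + 0) + 496240) = 1/((1675 + 0)/(-558) + 496240) = 1/(-1/558*1675 + 496240) = 1/(-1675/558 + 496240) = 1/(276900245/558) = 558/276900245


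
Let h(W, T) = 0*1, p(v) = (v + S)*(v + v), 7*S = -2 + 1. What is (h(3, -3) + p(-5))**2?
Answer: 129600/49 ≈ 2644.9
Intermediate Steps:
S = -1/7 (S = (-2 + 1)/7 = (1/7)*(-1) = -1/7 ≈ -0.14286)
p(v) = 2*v*(-1/7 + v) (p(v) = (v - 1/7)*(v + v) = (-1/7 + v)*(2*v) = 2*v*(-1/7 + v))
h(W, T) = 0
(h(3, -3) + p(-5))**2 = (0 + (2/7)*(-5)*(-1 + 7*(-5)))**2 = (0 + (2/7)*(-5)*(-1 - 35))**2 = (0 + (2/7)*(-5)*(-36))**2 = (0 + 360/7)**2 = (360/7)**2 = 129600/49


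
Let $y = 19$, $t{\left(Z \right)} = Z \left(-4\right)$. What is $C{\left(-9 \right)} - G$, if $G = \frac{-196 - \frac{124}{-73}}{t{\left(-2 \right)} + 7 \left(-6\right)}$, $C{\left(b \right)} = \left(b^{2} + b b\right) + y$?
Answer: $\frac{217529}{1241} \approx 175.29$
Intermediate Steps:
$t{\left(Z \right)} = - 4 Z$
$C{\left(b \right)} = 19 + 2 b^{2}$ ($C{\left(b \right)} = \left(b^{2} + b b\right) + 19 = \left(b^{2} + b^{2}\right) + 19 = 2 b^{2} + 19 = 19 + 2 b^{2}$)
$G = \frac{7092}{1241}$ ($G = \frac{-196 - \frac{124}{-73}}{\left(-4\right) \left(-2\right) + 7 \left(-6\right)} = \frac{-196 - - \frac{124}{73}}{8 - 42} = \frac{-196 + \frac{124}{73}}{-34} = \left(- \frac{14184}{73}\right) \left(- \frac{1}{34}\right) = \frac{7092}{1241} \approx 5.7147$)
$C{\left(-9 \right)} - G = \left(19 + 2 \left(-9\right)^{2}\right) - \frac{7092}{1241} = \left(19 + 2 \cdot 81\right) - \frac{7092}{1241} = \left(19 + 162\right) - \frac{7092}{1241} = 181 - \frac{7092}{1241} = \frac{217529}{1241}$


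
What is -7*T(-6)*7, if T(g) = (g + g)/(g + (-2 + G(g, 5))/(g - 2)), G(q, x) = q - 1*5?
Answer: -672/5 ≈ -134.40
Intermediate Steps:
G(q, x) = -5 + q (G(q, x) = q - 5 = -5 + q)
T(g) = 2*g/(g + (-7 + g)/(-2 + g)) (T(g) = (g + g)/(g + (-2 + (-5 + g))/(g - 2)) = (2*g)/(g + (-7 + g)/(-2 + g)) = 2*g/(g + (-7 + g)/(-2 + g)))
-7*T(-6)*7 = -14*(-6)*(-2 - 6)/(-7 + (-6)² - 1*(-6))*7 = -14*(-6)*(-8)/(-7 + 36 + 6)*7 = -14*(-6)*(-8)/35*7 = -7*96/35*7 = -96/5*7 = -672/5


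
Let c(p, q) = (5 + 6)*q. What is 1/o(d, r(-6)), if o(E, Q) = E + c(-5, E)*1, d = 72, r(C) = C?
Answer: 1/864 ≈ 0.0011574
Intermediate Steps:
c(p, q) = 11*q
o(E, Q) = 12*E (o(E, Q) = E + (11*E)*1 = E + 11*E = 12*E)
1/o(d, r(-6)) = 1/(12*72) = 1/864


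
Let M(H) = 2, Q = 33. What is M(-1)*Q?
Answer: 66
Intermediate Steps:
M(-1)*Q = 2*33 = 66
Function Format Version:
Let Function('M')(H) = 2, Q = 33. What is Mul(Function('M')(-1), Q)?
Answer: 66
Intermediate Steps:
Mul(Function('M')(-1), Q) = Mul(2, 33) = 66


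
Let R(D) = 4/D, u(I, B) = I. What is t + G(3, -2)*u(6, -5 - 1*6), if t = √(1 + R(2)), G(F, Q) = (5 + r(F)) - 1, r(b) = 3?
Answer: 42 + √3 ≈ 43.732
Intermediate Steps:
G(F, Q) = 7 (G(F, Q) = (5 + 3) - 1 = 8 - 1 = 7)
t = √3 (t = √(1 + 4/2) = √(1 + 4*(½)) = √(1 + 2) = √3 ≈ 1.7320)
t + G(3, -2)*u(6, -5 - 1*6) = √3 + 7*6 = √3 + 42 = 42 + √3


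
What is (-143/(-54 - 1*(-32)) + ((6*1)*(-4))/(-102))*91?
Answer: 20839/34 ≈ 612.91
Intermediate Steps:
(-143/(-54 - 1*(-32)) + ((6*1)*(-4))/(-102))*91 = (-143/(-54 + 32) + (6*(-4))*(-1/102))*91 = (-143/(-22) - 24*(-1/102))*91 = (-143*(-1/22) + 4/17)*91 = (13/2 + 4/17)*91 = (229/34)*91 = 20839/34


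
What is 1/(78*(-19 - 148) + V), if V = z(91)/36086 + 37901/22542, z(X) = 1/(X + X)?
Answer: -5694154284/74162479834115 ≈ -7.6779e-5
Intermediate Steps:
z(X) = 1/(2*X)
V = 9573869269/5694154284 (V = ((½)/91)/36086 + 37901/22542 = ((½)*(1/91))*(1/36086) + 37901*(1/22542) = (1/182)*(1/36086) + 37901/22542 = 1/6567652 + 37901/22542 = 9573869269/5694154284 ≈ 1.6814)
1/(78*(-19 - 148) + V) = 1/(78*(-19 - 148) + 9573869269/5694154284) = 1/(78*(-167) + 9573869269/5694154284) = 1/(-13026 + 9573869269/5694154284) = 1/(-74162479834115/5694154284) = -5694154284/74162479834115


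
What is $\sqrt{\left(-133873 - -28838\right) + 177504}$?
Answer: $\sqrt{72469} \approx 269.2$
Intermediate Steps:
$\sqrt{\left(-133873 - -28838\right) + 177504} = \sqrt{\left(-133873 + 28838\right) + 177504} = \sqrt{-105035 + 177504} = \sqrt{72469}$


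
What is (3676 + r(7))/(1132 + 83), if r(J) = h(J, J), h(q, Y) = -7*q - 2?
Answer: 725/243 ≈ 2.9835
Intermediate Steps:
h(q, Y) = -2 - 7*q
r(J) = -2 - 7*J
(3676 + r(7))/(1132 + 83) = (3676 + (-2 - 7*7))/(1132 + 83) = (3676 + (-2 - 49))/1215 = (3676 - 51)*(1/1215) = 3625*(1/1215) = 725/243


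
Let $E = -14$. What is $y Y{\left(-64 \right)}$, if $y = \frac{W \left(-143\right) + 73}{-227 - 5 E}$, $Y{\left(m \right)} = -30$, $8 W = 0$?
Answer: $\frac{2190}{157} \approx 13.949$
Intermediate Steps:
$W = 0$ ($W = \frac{1}{8} \cdot 0 = 0$)
$y = - \frac{73}{157}$ ($y = \frac{0 \left(-143\right) + 73}{-227 - -70} = \frac{0 + 73}{-227 + 70} = \frac{73}{-157} = 73 \left(- \frac{1}{157}\right) = - \frac{73}{157} \approx -0.46497$)
$y Y{\left(-64 \right)} = \left(- \frac{73}{157}\right) \left(-30\right) = \frac{2190}{157}$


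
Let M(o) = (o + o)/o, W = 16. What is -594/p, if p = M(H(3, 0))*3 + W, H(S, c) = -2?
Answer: -27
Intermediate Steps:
M(o) = 2 (M(o) = (2*o)/o = 2)
p = 22 (p = 2*3 + 16 = 6 + 16 = 22)
-594/p = -594/22 = -594*1/22 = -27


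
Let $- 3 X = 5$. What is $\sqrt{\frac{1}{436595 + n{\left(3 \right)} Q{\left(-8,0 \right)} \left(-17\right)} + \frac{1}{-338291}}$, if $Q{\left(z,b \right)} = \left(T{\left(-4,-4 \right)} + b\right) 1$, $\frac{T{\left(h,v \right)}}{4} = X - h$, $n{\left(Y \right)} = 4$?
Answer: $\frac{4 i \sqrt{8102483772917123}}{442444371371} \approx 0.00081379 i$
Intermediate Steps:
$X = - \frac{5}{3}$ ($X = \left(- \frac{1}{3}\right) 5 = - \frac{5}{3} \approx -1.6667$)
$T{\left(h,v \right)} = - \frac{20}{3} - 4 h$ ($T{\left(h,v \right)} = 4 \left(- \frac{5}{3} - h\right) = - \frac{20}{3} - 4 h$)
$Q{\left(z,b \right)} = \frac{28}{3} + b$ ($Q{\left(z,b \right)} = \left(\left(- \frac{20}{3} - -16\right) + b\right) 1 = \left(\left(- \frac{20}{3} + 16\right) + b\right) 1 = \left(\frac{28}{3} + b\right) 1 = \frac{28}{3} + b$)
$\sqrt{\frac{1}{436595 + n{\left(3 \right)} Q{\left(-8,0 \right)} \left(-17\right)} + \frac{1}{-338291}} = \sqrt{\frac{1}{436595 + 4 \left(\frac{28}{3} + 0\right) \left(-17\right)} + \frac{1}{-338291}} = \sqrt{\frac{1}{436595 + 4 \cdot \frac{28}{3} \left(-17\right)} - \frac{1}{338291}} = \sqrt{\frac{1}{436595 + \frac{112}{3} \left(-17\right)} - \frac{1}{338291}} = \sqrt{\frac{1}{436595 - \frac{1904}{3}} - \frac{1}{338291}} = \sqrt{\frac{1}{\frac{1307881}{3}} - \frac{1}{338291}} = \sqrt{\frac{3}{1307881} - \frac{1}{338291}} = \sqrt{- \frac{293008}{442444371371}} = \frac{4 i \sqrt{8102483772917123}}{442444371371}$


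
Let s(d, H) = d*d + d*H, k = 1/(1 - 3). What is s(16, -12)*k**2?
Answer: 16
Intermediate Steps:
k = -1/2 (k = 1/(-2) = -1/2 ≈ -0.50000)
s(d, H) = d**2 + H*d
s(16, -12)*k**2 = (16*(-12 + 16))*(-1/2)**2 = (16*4)*(1/4) = 64*(1/4) = 16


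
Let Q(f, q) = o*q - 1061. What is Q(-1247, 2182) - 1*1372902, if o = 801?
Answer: 373819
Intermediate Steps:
Q(f, q) = -1061 + 801*q (Q(f, q) = 801*q - 1061 = -1061 + 801*q)
Q(-1247, 2182) - 1*1372902 = (-1061 + 801*2182) - 1*1372902 = (-1061 + 1747782) - 1372902 = 1746721 - 1372902 = 373819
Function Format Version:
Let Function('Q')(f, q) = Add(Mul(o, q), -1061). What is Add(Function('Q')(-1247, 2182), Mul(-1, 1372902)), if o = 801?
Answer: 373819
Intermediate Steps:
Function('Q')(f, q) = Add(-1061, Mul(801, q)) (Function('Q')(f, q) = Add(Mul(801, q), -1061) = Add(-1061, Mul(801, q)))
Add(Function('Q')(-1247, 2182), Mul(-1, 1372902)) = Add(Add(-1061, Mul(801, 2182)), Mul(-1, 1372902)) = Add(Add(-1061, 1747782), -1372902) = Add(1746721, -1372902) = 373819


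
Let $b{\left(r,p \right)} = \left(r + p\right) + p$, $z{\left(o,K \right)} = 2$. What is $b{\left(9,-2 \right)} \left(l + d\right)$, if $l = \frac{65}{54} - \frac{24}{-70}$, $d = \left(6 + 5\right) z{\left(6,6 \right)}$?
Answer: $\frac{44503}{378} \approx 117.73$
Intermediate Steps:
$b{\left(r,p \right)} = r + 2 p$ ($b{\left(r,p \right)} = \left(p + r\right) + p = r + 2 p$)
$d = 22$ ($d = \left(6 + 5\right) 2 = 11 \cdot 2 = 22$)
$l = \frac{2923}{1890}$ ($l = 65 \cdot \frac{1}{54} - - \frac{12}{35} = \frac{65}{54} + \frac{12}{35} = \frac{2923}{1890} \approx 1.5466$)
$b{\left(9,-2 \right)} \left(l + d\right) = \left(9 + 2 \left(-2\right)\right) \left(\frac{2923}{1890} + 22\right) = \left(9 - 4\right) \frac{44503}{1890} = 5 \cdot \frac{44503}{1890} = \frac{44503}{378}$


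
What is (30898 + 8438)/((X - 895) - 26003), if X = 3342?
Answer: -3278/1963 ≈ -1.6699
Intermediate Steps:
(30898 + 8438)/((X - 895) - 26003) = (30898 + 8438)/((3342 - 895) - 26003) = 39336/(2447 - 26003) = 39336/(-23556) = 39336*(-1/23556) = -3278/1963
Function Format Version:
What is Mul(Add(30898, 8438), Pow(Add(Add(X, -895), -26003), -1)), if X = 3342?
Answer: Rational(-3278, 1963) ≈ -1.6699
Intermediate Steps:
Mul(Add(30898, 8438), Pow(Add(Add(X, -895), -26003), -1)) = Mul(Add(30898, 8438), Pow(Add(Add(3342, -895), -26003), -1)) = Mul(39336, Pow(Add(2447, -26003), -1)) = Mul(39336, Pow(-23556, -1)) = Mul(39336, Rational(-1, 23556)) = Rational(-3278, 1963)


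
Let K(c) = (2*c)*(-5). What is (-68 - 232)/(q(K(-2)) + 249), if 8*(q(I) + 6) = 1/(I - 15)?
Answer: -12000/9721 ≈ -1.2344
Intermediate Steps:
K(c) = -10*c
q(I) = -6 + 1/(8*(-15 + I)) (q(I) = -6 + 1/(8*(I - 15)) = -6 + 1/(8*(-15 + I)))
(-68 - 232)/(q(K(-2)) + 249) = (-68 - 232)/((721 - (-480)*(-2))/(8*(-15 - 10*(-2))) + 249) = -300/((721 - 48*20)/(8*(-15 + 20)) + 249) = -300/((⅛)*(721 - 960)/5 + 249) = -300/((⅛)*(⅕)*(-239) + 249) = -300/(-239/40 + 249) = -300/9721/40 = -300*40/9721 = -12000/9721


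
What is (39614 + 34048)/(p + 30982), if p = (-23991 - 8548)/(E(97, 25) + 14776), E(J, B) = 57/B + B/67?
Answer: 1823447121528/766881484783 ≈ 2.3777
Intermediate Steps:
E(J, B) = 57/B + B/67 (E(J, B) = 57/B + B*(1/67) = 57/B + B/67)
p = -54502825/24754244 (p = (-23991 - 8548)/((57/25 + (1/67)*25) + 14776) = -32539/((57*(1/25) + 25/67) + 14776) = -32539/((57/25 + 25/67) + 14776) = -32539/(4444/1675 + 14776) = -32539/24754244/1675 = -32539*1675/24754244 = -54502825/24754244 ≈ -2.2018)
(39614 + 34048)/(p + 30982) = (39614 + 34048)/(-54502825/24754244 + 30982) = 73662/(766881484783/24754244) = 73662*(24754244/766881484783) = 1823447121528/766881484783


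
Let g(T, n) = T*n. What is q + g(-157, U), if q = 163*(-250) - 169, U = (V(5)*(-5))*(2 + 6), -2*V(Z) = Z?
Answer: -56619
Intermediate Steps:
V(Z) = -Z/2
U = 100 (U = (-½*5*(-5))*(2 + 6) = -5/2*(-5)*8 = (25/2)*8 = 100)
q = -40919 (q = -40750 - 169 = -40919)
q + g(-157, U) = -40919 - 157*100 = -40919 - 15700 = -56619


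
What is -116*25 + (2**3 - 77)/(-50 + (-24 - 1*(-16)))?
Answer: -168131/58 ≈ -2898.8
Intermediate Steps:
-116*25 + (2**3 - 77)/(-50 + (-24 - 1*(-16))) = -2900 + (8 - 77)/(-50 + (-24 + 16)) = -2900 - 69/(-50 - 8) = -2900 - 69/(-58) = -2900 - 69*(-1/58) = -2900 + 69/58 = -168131/58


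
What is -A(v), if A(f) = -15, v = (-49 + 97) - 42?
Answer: 15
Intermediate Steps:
v = 6 (v = 48 - 42 = 6)
-A(v) = -1*(-15) = 15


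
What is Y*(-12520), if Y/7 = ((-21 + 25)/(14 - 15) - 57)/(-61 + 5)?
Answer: -95465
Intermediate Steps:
Y = 61/8 (Y = 7*(((-21 + 25)/(14 - 15) - 57)/(-61 + 5)) = 7*((4/(-1) - 57)/(-56)) = 7*((4*(-1) - 57)*(-1/56)) = 7*((-4 - 57)*(-1/56)) = 7*(-61*(-1/56)) = 7*(61/56) = 61/8 ≈ 7.6250)
Y*(-12520) = (61/8)*(-12520) = -95465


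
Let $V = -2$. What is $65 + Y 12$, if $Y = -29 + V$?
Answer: $-307$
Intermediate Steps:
$Y = -31$ ($Y = -29 - 2 = -31$)
$65 + Y 12 = 65 - 372 = -307$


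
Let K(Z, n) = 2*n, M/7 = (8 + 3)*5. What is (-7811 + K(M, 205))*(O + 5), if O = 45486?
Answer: -336678891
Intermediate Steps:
M = 385 (M = 7*((8 + 3)*5) = 7*(11*5) = 7*55 = 385)
(-7811 + K(M, 205))*(O + 5) = (-7811 + 2*205)*(45486 + 5) = (-7811 + 410)*45491 = -7401*45491 = -336678891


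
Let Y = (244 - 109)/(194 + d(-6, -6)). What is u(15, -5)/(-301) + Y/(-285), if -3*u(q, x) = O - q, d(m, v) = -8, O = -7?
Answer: -28625/1063734 ≈ -0.026910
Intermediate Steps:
u(q, x) = 7/3 + q/3 (u(q, x) = -(-7 - q)/3 = 7/3 + q/3)
Y = 45/62 (Y = (244 - 109)/(194 - 8) = 135/186 = 135*(1/186) = 45/62 ≈ 0.72581)
u(15, -5)/(-301) + Y/(-285) = (7/3 + (⅓)*15)/(-301) + (45/62)/(-285) = (7/3 + 5)*(-1/301) + (45/62)*(-1/285) = (22/3)*(-1/301) - 3/1178 = -22/903 - 3/1178 = -28625/1063734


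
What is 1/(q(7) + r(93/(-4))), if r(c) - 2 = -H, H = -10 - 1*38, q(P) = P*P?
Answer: 1/99 ≈ 0.010101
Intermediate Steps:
q(P) = P²
H = -48 (H = -10 - 38 = -48)
r(c) = 50 (r(c) = 2 - 1*(-48) = 2 + 48 = 50)
1/(q(7) + r(93/(-4))) = 1/(7² + 50) = 1/(49 + 50) = 1/99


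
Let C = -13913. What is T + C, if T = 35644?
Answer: 21731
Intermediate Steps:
T + C = 35644 - 13913 = 21731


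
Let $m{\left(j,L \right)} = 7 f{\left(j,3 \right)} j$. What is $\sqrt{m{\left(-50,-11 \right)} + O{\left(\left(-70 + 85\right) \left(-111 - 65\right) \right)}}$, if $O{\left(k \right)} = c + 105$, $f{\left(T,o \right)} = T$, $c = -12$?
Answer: $\sqrt{17593} \approx 132.64$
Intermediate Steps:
$m{\left(j,L \right)} = 7 j^{2}$ ($m{\left(j,L \right)} = 7 j j = 7 j^{2}$)
$O{\left(k \right)} = 93$ ($O{\left(k \right)} = -12 + 105 = 93$)
$\sqrt{m{\left(-50,-11 \right)} + O{\left(\left(-70 + 85\right) \left(-111 - 65\right) \right)}} = \sqrt{7 \left(-50\right)^{2} + 93} = \sqrt{7 \cdot 2500 + 93} = \sqrt{17500 + 93} = \sqrt{17593}$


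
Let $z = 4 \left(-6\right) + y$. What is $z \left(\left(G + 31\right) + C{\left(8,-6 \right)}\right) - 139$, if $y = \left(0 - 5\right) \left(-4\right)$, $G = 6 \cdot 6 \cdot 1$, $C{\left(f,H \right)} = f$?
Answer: $-439$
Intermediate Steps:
$G = 36$ ($G = 36 \cdot 1 = 36$)
$y = 20$ ($y = \left(-5\right) \left(-4\right) = 20$)
$z = -4$ ($z = 4 \left(-6\right) + 20 = -24 + 20 = -4$)
$z \left(\left(G + 31\right) + C{\left(8,-6 \right)}\right) - 139 = - 4 \left(\left(36 + 31\right) + 8\right) - 139 = - 4 \left(67 + 8\right) - 139 = \left(-4\right) 75 - 139 = -300 - 139 = -439$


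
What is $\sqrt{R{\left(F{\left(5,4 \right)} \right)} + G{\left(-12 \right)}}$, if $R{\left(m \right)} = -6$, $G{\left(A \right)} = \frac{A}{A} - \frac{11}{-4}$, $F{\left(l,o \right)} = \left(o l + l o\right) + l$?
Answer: $\frac{3 i}{2} \approx 1.5 i$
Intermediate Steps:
$F{\left(l,o \right)} = l + 2 l o$ ($F{\left(l,o \right)} = \left(l o + l o\right) + l = 2 l o + l = l + 2 l o$)
$G{\left(A \right)} = \frac{15}{4}$ ($G{\left(A \right)} = 1 - - \frac{11}{4} = 1 + \frac{11}{4} = \frac{15}{4}$)
$\sqrt{R{\left(F{\left(5,4 \right)} \right)} + G{\left(-12 \right)}} = \sqrt{-6 + \frac{15}{4}} = \sqrt{- \frac{9}{4}} = \frac{3 i}{2}$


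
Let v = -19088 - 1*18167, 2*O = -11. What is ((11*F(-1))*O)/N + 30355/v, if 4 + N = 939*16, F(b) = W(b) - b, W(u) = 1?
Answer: -92087991/111914020 ≈ -0.82285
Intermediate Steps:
O = -11/2 (O = (1/2)*(-11) = -11/2 ≈ -5.5000)
F(b) = 1 - b
N = 15020 (N = -4 + 939*16 = -4 + 15024 = 15020)
v = -37255 (v = -19088 - 18167 = -37255)
((11*F(-1))*O)/N + 30355/v = ((11*(1 - 1*(-1)))*(-11/2))/15020 + 30355/(-37255) = ((11*(1 + 1))*(-11/2))*(1/15020) + 30355*(-1/37255) = ((11*2)*(-11/2))*(1/15020) - 6071/7451 = (22*(-11/2))*(1/15020) - 6071/7451 = -121*1/15020 - 6071/7451 = -121/15020 - 6071/7451 = -92087991/111914020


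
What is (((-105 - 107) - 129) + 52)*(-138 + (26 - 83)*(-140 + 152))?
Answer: 237558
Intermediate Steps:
(((-105 - 107) - 129) + 52)*(-138 + (26 - 83)*(-140 + 152)) = ((-212 - 129) + 52)*(-138 - 57*12) = (-341 + 52)*(-138 - 684) = -289*(-822) = 237558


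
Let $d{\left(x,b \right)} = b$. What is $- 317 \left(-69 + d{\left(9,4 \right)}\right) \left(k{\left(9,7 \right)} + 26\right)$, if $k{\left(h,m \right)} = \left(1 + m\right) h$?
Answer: $2019290$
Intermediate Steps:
$k{\left(h,m \right)} = h \left(1 + m\right)$
$- 317 \left(-69 + d{\left(9,4 \right)}\right) \left(k{\left(9,7 \right)} + 26\right) = - 317 \left(-69 + 4\right) \left(9 \left(1 + 7\right) + 26\right) = - 317 \left(- 65 \left(9 \cdot 8 + 26\right)\right) = - 317 \left(- 65 \left(72 + 26\right)\right) = - 317 \left(\left(-65\right) 98\right) = \left(-317\right) \left(-6370\right) = 2019290$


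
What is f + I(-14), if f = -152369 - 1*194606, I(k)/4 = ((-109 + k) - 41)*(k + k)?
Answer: -328607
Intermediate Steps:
I(k) = 8*k*(-150 + k) (I(k) = 4*(((-109 + k) - 41)*(k + k)) = 4*((-150 + k)*(2*k)) = 4*(2*k*(-150 + k)) = 8*k*(-150 + k))
f = -346975 (f = -152369 - 194606 = -346975)
f + I(-14) = -346975 + 8*(-14)*(-150 - 14) = -346975 + 8*(-14)*(-164) = -346975 + 18368 = -328607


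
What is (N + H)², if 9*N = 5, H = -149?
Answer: 1784896/81 ≈ 22036.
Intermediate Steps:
N = 5/9 (N = (⅑)*5 = 5/9 ≈ 0.55556)
(N + H)² = (5/9 - 149)² = (-1336/9)² = 1784896/81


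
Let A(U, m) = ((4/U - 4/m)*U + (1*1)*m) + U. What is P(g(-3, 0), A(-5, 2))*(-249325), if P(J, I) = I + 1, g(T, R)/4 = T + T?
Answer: -2991900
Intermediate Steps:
g(T, R) = 8*T (g(T, R) = 4*(T + T) = 4*(2*T) = 8*T)
A(U, m) = U + m + U*(-4/m + 4/U) (A(U, m) = ((-4/m + 4/U)*U + 1*m) + U = (U*(-4/m + 4/U) + m) + U = (m + U*(-4/m + 4/U)) + U = U + m + U*(-4/m + 4/U))
P(J, I) = 1 + I
P(g(-3, 0), A(-5, 2))*(-249325) = (1 + (4 - 5 + 2 - 4*(-5)/2))*(-249325) = (1 + (4 - 5 + 2 - 4*(-5)*½))*(-249325) = (1 + (4 - 5 + 2 + 10))*(-249325) = (1 + 11)*(-249325) = 12*(-249325) = -2991900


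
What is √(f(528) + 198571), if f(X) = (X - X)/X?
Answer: √198571 ≈ 445.61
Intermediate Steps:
f(X) = 0 (f(X) = 0/X = 0)
√(f(528) + 198571) = √(0 + 198571) = √198571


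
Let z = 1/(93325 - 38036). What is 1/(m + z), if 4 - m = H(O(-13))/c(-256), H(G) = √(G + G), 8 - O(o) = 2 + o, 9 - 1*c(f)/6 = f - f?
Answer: 17827766985834/71253309793343 + 82535585067*√38/71253309793343 ≈ 0.25734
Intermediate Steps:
c(f) = 54 (c(f) = 54 - 6*(f - f) = 54 - 6*0 = 54 + 0 = 54)
z = 1/55289 ≈ 1.8087e-5
O(o) = 6 - o (O(o) = 8 - (2 + o) = 8 + (-2 - o) = 6 - o)
H(G) = √2*√G (H(G) = √(2*G) = √2*√G)
m = 4 - √38/54 (m = 4 - √2*√(6 - 1*(-13))/54 = 4 - √2*√(6 + 13)/54 = 4 - √2*√19/54 = 4 - √38/54 ≈ 3.8858)
1/(m + z) = 1/((4 - √38/54) + 1/55289) = 1/(221157/55289 - √38/54)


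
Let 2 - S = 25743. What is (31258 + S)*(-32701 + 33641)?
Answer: 5185980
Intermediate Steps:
S = -25741 (S = 2 - 1*25743 = 2 - 25743 = -25741)
(31258 + S)*(-32701 + 33641) = (31258 - 25741)*(-32701 + 33641) = 5517*940 = 5185980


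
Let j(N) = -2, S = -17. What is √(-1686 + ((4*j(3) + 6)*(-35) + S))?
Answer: I*√1633 ≈ 40.41*I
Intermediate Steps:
√(-1686 + ((4*j(3) + 6)*(-35) + S)) = √(-1686 + ((4*(-2) + 6)*(-35) - 17)) = √(-1686 + ((-8 + 6)*(-35) - 17)) = √(-1686 + (-2*(-35) - 17)) = √(-1686 + (70 - 17)) = √(-1686 + 53) = √(-1633) = I*√1633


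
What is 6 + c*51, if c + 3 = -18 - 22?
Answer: -2187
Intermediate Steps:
c = -43 (c = -3 + (-18 - 22) = -3 - 40 = -43)
6 + c*51 = 6 - 43*51 = 6 - 2193 = -2187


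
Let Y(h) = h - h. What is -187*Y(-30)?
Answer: 0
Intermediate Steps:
Y(h) = 0
-187*Y(-30) = -187*0 = 0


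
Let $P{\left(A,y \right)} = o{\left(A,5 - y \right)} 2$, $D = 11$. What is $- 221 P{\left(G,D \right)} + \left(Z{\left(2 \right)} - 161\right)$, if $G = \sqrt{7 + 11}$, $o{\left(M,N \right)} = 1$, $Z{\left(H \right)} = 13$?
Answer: $-590$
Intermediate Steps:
$G = 3 \sqrt{2}$ ($G = \sqrt{18} = 3 \sqrt{2} \approx 4.2426$)
$P{\left(A,y \right)} = 2$ ($P{\left(A,y \right)} = 1 \cdot 2 = 2$)
$- 221 P{\left(G,D \right)} + \left(Z{\left(2 \right)} - 161\right) = \left(-221\right) 2 + \left(13 - 161\right) = -442 + \left(13 - 161\right) = -442 - 148 = -590$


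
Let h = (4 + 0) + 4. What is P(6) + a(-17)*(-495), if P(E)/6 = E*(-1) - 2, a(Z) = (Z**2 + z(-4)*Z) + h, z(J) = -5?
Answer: -189138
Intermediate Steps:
h = 8 (h = 4 + 4 = 8)
a(Z) = 8 + Z**2 - 5*Z (a(Z) = (Z**2 - 5*Z) + 8 = 8 + Z**2 - 5*Z)
P(E) = -12 - 6*E (P(E) = 6*(E*(-1) - 2) = 6*(-E - 2) = 6*(-2 - E) = -12 - 6*E)
P(6) + a(-17)*(-495) = (-12 - 6*6) + (8 + (-17)**2 - 5*(-17))*(-495) = (-12 - 36) + (8 + 289 + 85)*(-495) = -48 + 382*(-495) = -48 - 189090 = -189138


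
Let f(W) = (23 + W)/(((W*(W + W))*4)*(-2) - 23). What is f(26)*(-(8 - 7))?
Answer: 49/10839 ≈ 0.0045207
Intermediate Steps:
f(W) = (23 + W)/(-23 - 16*W**2) (f(W) = (23 + W)/(((W*(2*W))*4)*(-2) - 23) = (23 + W)/(((2*W**2)*4)*(-2) - 23) = (23 + W)/((8*W**2)*(-2) - 23) = (23 + W)/(-16*W**2 - 23) = (23 + W)/(-23 - 16*W**2))
f(26)*(-(8 - 7)) = ((-23 - 1*26)/(23 + 16*26**2))*(-(8 - 7)) = ((-23 - 26)/(23 + 16*676))*(-1*1) = (-49/(23 + 10816))*(-1) = (-49/10839)*(-1) = ((1/10839)*(-49))*(-1) = -49/10839*(-1) = 49/10839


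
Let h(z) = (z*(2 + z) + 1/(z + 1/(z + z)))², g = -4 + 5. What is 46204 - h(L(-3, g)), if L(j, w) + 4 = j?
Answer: 440936003/9801 ≈ 44989.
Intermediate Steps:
g = 1
L(j, w) = -4 + j
h(z) = (1/(z + 1/(2*z)) + z*(2 + z))² (h(z) = (z*(2 + z) + 1/(z + 1/(2*z)))² = (1/(z + 1/(2*z)) + z*(2 + z))²)
46204 - h(L(-3, g)) = 46204 - (-4 - 3)²*(4 + (-4 - 3) + 2*(-4 - 3)³ + 4*(-4 - 3)²)²/(1 + 2*(-4 - 3)²)² = 46204 - (-7)²*(4 - 7 + 2*(-7)³ + 4*(-7)²)²/(1 + 2*(-7)²)² = 46204 - 49*(4 - 7 + 2*(-343) + 4*49)²/(1 + 2*49)² = 46204 - 49*(4 - 7 - 686 + 196)²/(1 + 98)² = 46204 - 49*(-493)²/99² = 46204 - 49*243049/9801 = 46204 - 1*11909401/9801 = 46204 - 11909401/9801 = 440936003/9801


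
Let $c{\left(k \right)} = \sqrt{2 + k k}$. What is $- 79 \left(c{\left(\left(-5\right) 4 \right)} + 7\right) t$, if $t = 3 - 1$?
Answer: $-1106 - 158 \sqrt{402} \approx -4273.9$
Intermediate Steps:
$t = 2$ ($t = 3 - 1 = 2$)
$c{\left(k \right)} = \sqrt{2 + k^{2}}$
$- 79 \left(c{\left(\left(-5\right) 4 \right)} + 7\right) t = - 79 \left(\sqrt{2 + \left(\left(-5\right) 4\right)^{2}} + 7\right) 2 = - 79 \left(\sqrt{2 + \left(-20\right)^{2}} + 7\right) 2 = - 79 \left(\sqrt{2 + 400} + 7\right) 2 = - 79 \left(\sqrt{402} + 7\right) 2 = - 79 \left(7 + \sqrt{402}\right) 2 = - 79 \left(14 + 2 \sqrt{402}\right) = -1106 - 158 \sqrt{402}$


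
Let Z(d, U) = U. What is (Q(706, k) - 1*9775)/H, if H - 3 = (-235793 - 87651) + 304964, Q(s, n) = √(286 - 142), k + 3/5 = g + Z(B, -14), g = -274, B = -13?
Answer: 9763/18477 ≈ 0.52839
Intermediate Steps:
k = -1443/5 (k = -⅗ + (-274 - 14) = -⅗ - 288 = -1443/5 ≈ -288.60)
Q(s, n) = 12 (Q(s, n) = √144 = 12)
H = -18477 (H = 3 + ((-235793 - 87651) + 304964) = 3 + (-323444 + 304964) = 3 - 18480 = -18477)
(Q(706, k) - 1*9775)/H = (12 - 1*9775)/(-18477) = (12 - 9775)*(-1/18477) = -9763*(-1/18477) = 9763/18477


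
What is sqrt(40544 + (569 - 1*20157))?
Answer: 26*sqrt(31) ≈ 144.76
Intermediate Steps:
sqrt(40544 + (569 - 1*20157)) = sqrt(40544 + (569 - 20157)) = sqrt(40544 - 19588) = sqrt(20956) = 26*sqrt(31)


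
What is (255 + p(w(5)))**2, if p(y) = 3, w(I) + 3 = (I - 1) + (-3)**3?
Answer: 66564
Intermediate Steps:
w(I) = -31 + I (w(I) = -3 + ((I - 1) + (-3)**3) = -3 + ((-1 + I) - 27) = -3 + (-28 + I) = -31 + I)
(255 + p(w(5)))**2 = (255 + 3)**2 = 258**2 = 66564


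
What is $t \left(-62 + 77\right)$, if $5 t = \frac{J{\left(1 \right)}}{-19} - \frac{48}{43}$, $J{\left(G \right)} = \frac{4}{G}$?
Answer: $- \frac{3252}{817} \approx -3.9804$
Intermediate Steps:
$t = - \frac{1084}{4085}$ ($t = \frac{\frac{4 \cdot 1^{-1}}{-19} - \frac{48}{43}}{5} = \frac{4 \cdot 1 \left(- \frac{1}{19}\right) - \frac{48}{43}}{5} = \frac{4 \left(- \frac{1}{19}\right) - \frac{48}{43}}{5} = \frac{- \frac{4}{19} - \frac{48}{43}}{5} = \frac{1}{5} \left(- \frac{1084}{817}\right) = - \frac{1084}{4085} \approx -0.26536$)
$t \left(-62 + 77\right) = - \frac{1084 \left(-62 + 77\right)}{4085} = \left(- \frac{1084}{4085}\right) 15 = - \frac{3252}{817}$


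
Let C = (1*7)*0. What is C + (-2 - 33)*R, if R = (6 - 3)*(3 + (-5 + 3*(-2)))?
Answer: 840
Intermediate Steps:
R = -24 (R = 3*(3 + (-5 - 6)) = 3*(3 - 11) = 3*(-8) = -24)
C = 0 (C = 7*0 = 0)
C + (-2 - 33)*R = 0 + (-2 - 33)*(-24) = 0 - 35*(-24) = 0 + 840 = 840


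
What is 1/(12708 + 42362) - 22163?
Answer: -1220516409/55070 ≈ -22163.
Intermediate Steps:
1/(12708 + 42362) - 22163 = 1/55070 - 22163 = -1220516409/55070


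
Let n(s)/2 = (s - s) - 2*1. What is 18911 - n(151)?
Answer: 18915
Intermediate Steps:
n(s) = -4 (n(s) = 2*((s - s) - 2*1) = 2*(0 - 2) = 2*(-2) = -4)
18911 - n(151) = 18911 - 1*(-4) = 18911 + 4 = 18915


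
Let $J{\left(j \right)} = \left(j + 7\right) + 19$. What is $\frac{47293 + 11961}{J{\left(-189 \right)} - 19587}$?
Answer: $- \frac{29627}{9875} \approx -3.0002$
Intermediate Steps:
$J{\left(j \right)} = 26 + j$ ($J{\left(j \right)} = \left(7 + j\right) + 19 = 26 + j$)
$\frac{47293 + 11961}{J{\left(-189 \right)} - 19587} = \frac{47293 + 11961}{\left(26 - 189\right) - 19587} = \frac{59254}{-163 - 19587} = \frac{59254}{-19750} = 59254 \left(- \frac{1}{19750}\right) = - \frac{29627}{9875}$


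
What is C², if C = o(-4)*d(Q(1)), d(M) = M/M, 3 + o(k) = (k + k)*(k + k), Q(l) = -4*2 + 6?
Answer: 3721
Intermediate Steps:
Q(l) = -2 (Q(l) = -8 + 6 = -2)
o(k) = -3 + 4*k² (o(k) = -3 + (k + k)*(k + k) = -3 + (2*k)*(2*k) = -3 + 4*k²)
d(M) = 1
C = 61 (C = (-3 + 4*(-4)²)*1 = (-3 + 4*16)*1 = (-3 + 64)*1 = 61*1 = 61)
C² = 61² = 3721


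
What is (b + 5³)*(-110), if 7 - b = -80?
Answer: -23320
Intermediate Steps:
b = 87 (b = 7 - 1*(-80) = 7 + 80 = 87)
(b + 5³)*(-110) = (87 + 5³)*(-110) = (87 + 125)*(-110) = 212*(-110) = -23320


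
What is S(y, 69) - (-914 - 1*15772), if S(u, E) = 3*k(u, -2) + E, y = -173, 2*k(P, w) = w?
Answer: 16752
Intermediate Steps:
k(P, w) = w/2
S(u, E) = -3 + E (S(u, E) = 3*((1/2)*(-2)) + E = 3*(-1) + E = -3 + E)
S(y, 69) - (-914 - 1*15772) = (-3 + 69) - (-914 - 1*15772) = 66 - (-914 - 15772) = 66 - 1*(-16686) = 66 + 16686 = 16752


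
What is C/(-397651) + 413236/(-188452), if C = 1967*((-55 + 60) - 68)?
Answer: -35242637086/18734531563 ≈ -1.8812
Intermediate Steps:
C = -123921 (C = 1967*(5 - 68) = 1967*(-63) = -123921)
C/(-397651) + 413236/(-188452) = -123921/(-397651) + 413236/(-188452) = -123921*(-1/397651) + 413236*(-1/188452) = 123921/397651 - 103309/47113 = -35242637086/18734531563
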